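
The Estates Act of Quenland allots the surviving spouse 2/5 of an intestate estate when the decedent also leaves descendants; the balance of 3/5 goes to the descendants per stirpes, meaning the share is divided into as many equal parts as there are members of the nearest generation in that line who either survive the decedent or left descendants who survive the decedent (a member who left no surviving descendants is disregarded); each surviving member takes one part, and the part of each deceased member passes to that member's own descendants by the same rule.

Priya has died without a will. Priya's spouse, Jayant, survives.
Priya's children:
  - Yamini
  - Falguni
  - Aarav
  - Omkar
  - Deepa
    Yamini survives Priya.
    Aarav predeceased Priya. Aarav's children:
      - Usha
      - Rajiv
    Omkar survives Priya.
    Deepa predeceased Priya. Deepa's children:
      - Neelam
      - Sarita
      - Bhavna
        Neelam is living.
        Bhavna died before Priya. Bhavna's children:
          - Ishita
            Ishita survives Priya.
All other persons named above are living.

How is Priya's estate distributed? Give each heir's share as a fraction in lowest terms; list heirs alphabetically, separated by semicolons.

Falguni 3/25; Ishita 1/25; Jayant 2/5; Neelam 1/25; Omkar 3/25; Rajiv 3/50; Sarita 1/25; Usha 3/50; Yamini 3/25

Jayant, as surviving spouse, takes 2/5.
The remaining 3/5 passes to Priya's descendants per stirpes.
The 3/5 is divided into 5 equal shares of 3/25 among Yamini, Falguni, Aarav, Omkar, Deepa.
Yamini is living and takes 3/25.
Falguni is living and takes 3/25.
Aarav predeceased; the 3/25 allotted to Aarav's branch passes to Aarav's issue by representation.
The 3/25 is divided into 2 equal shares of 3/50 among Usha, Rajiv.
Usha is living and takes 3/50.
Rajiv is living and takes 3/50.
Omkar is living and takes 3/25.
Deepa predeceased; the 3/25 allotted to Deepa's branch passes to Deepa's issue by representation.
The 3/25 is divided into 3 equal shares of 1/25 among Neelam, Sarita, Bhavna.
Neelam is living and takes 1/25.
Sarita is living and takes 1/25.
Bhavna predeceased; the 1/25 allotted to Bhavna's branch passes to Bhavna's issue by representation.
Ishita is the sole taker at this level and receives the full 1/25.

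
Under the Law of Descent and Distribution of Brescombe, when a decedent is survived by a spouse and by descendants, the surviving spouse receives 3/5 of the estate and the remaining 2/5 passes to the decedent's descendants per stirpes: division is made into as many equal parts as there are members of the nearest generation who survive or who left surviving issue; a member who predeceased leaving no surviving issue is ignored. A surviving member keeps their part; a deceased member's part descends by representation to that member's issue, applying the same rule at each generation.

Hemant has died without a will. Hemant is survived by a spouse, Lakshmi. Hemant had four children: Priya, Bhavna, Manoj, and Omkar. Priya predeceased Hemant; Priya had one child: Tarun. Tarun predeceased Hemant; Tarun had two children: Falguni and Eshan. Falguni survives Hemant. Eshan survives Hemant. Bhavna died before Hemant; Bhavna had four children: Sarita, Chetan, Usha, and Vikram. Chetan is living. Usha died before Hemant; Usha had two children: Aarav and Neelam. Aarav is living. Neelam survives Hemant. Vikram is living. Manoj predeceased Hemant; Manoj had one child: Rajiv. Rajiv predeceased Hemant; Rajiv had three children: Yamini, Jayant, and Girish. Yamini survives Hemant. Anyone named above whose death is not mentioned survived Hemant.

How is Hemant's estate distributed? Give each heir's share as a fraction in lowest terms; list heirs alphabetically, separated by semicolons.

Aarav 1/80; Chetan 1/40; Eshan 1/20; Falguni 1/20; Girish 1/30; Jayant 1/30; Lakshmi 3/5; Neelam 1/80; Omkar 1/10; Sarita 1/40; Vikram 1/40; Yamini 1/30

Lakshmi, as surviving spouse, takes 3/5.
The remaining 2/5 passes to Hemant's descendants per stirpes.
The 2/5 is divided into 4 equal shares of 1/10 among Priya, Bhavna, Manoj, Omkar.
Priya predeceased; the 1/10 allotted to Priya's branch passes to Priya's issue by representation.
Tarun's line is the sole branch at this level, so the full 1/10 passes to Tarun's issue by representation.
The 1/10 is divided into 2 equal shares of 1/20 among Falguni, Eshan.
Falguni is living and takes 1/20.
Eshan is living and takes 1/20.
Bhavna predeceased; the 1/10 allotted to Bhavna's branch passes to Bhavna's issue by representation.
The 1/10 is divided into 4 equal shares of 1/40 among Sarita, Chetan, Usha, Vikram.
Sarita is living and takes 1/40.
Chetan is living and takes 1/40.
Usha predeceased; the 1/40 allotted to Usha's branch passes to Usha's issue by representation.
The 1/40 is divided into 2 equal shares of 1/80 among Aarav, Neelam.
Aarav is living and takes 1/80.
Neelam is living and takes 1/80.
Vikram is living and takes 1/40.
Manoj predeceased; the 1/10 allotted to Manoj's branch passes to Manoj's issue by representation.
Rajiv's line is the sole branch at this level, so the full 1/10 passes to Rajiv's issue by representation.
The 1/10 is divided into 3 equal shares of 1/30 among Yamini, Jayant, Girish.
Yamini is living and takes 1/30.
Jayant is living and takes 1/30.
Girish is living and takes 1/30.
Omkar is living and takes 1/10.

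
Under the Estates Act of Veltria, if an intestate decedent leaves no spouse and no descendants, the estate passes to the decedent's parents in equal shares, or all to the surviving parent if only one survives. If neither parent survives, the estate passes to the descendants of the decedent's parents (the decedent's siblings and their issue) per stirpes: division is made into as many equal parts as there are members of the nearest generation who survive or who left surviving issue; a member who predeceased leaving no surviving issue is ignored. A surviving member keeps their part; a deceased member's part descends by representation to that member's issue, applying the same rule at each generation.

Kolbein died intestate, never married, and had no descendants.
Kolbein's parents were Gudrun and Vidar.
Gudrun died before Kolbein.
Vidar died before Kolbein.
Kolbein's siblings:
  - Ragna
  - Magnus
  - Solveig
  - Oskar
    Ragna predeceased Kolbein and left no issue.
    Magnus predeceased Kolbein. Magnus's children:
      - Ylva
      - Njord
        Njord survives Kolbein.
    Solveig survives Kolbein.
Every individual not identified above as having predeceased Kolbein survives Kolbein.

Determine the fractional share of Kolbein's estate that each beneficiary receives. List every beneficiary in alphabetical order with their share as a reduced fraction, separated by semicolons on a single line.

Njord 1/6; Oskar 1/3; Solveig 1/3; Ylva 1/6

Neither parent survives and there are no descendants, so the estate passes to Kolbein's siblings and their issue per stirpes.
Ragna left no surviving issue, so that branch lapses and is disregarded.
The estate is divided into 3 equal shares of 1/3 among Magnus, Solveig, Oskar.
Magnus predeceased; the 1/3 allotted to Magnus's branch passes to Magnus's issue by representation.
The 1/3 is divided into 2 equal shares of 1/6 among Ylva, Njord.
Ylva is living and takes 1/6.
Njord is living and takes 1/6.
Solveig is living and takes 1/3.
Oskar is living and takes 1/3.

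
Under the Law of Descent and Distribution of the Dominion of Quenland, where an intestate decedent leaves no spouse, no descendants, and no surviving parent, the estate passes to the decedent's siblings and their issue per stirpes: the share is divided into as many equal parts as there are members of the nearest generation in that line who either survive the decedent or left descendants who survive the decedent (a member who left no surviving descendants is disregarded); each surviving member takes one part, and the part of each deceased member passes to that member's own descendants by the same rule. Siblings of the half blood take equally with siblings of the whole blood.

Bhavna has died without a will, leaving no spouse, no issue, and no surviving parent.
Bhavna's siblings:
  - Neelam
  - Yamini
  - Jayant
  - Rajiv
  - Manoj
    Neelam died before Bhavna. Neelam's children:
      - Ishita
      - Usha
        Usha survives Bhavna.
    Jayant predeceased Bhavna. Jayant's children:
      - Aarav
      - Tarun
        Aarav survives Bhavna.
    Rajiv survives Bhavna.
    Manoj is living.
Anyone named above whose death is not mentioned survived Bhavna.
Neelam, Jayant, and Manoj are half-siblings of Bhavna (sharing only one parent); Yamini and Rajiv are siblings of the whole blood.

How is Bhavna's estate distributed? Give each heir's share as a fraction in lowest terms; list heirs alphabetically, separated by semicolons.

Aarav 1/10; Ishita 1/10; Manoj 1/5; Rajiv 1/5; Tarun 1/10; Usha 1/10; Yamini 1/5

No spouse, descendants, or parent survives, so the estate passes to Bhavna's siblings per stirpes.
Half-blood and whole-blood siblings take equally under the stated rule.
The estate is divided into 5 equal shares of 1/5 among Neelam, Yamini, Jayant, Rajiv, Manoj.
Neelam predeceased; the 1/5 allotted to Neelam's branch passes to Neelam's issue by representation.
The 1/5 is divided into 2 equal shares of 1/10 among Ishita, Usha.
Ishita is living and takes 1/10.
Usha is living and takes 1/10.
Yamini is living and takes 1/5.
Jayant predeceased; the 1/5 allotted to Jayant's branch passes to Jayant's issue by representation.
The 1/5 is divided into 2 equal shares of 1/10 among Aarav, Tarun.
Aarav is living and takes 1/10.
Tarun is living and takes 1/10.
Rajiv is living and takes 1/5.
Manoj is living and takes 1/5.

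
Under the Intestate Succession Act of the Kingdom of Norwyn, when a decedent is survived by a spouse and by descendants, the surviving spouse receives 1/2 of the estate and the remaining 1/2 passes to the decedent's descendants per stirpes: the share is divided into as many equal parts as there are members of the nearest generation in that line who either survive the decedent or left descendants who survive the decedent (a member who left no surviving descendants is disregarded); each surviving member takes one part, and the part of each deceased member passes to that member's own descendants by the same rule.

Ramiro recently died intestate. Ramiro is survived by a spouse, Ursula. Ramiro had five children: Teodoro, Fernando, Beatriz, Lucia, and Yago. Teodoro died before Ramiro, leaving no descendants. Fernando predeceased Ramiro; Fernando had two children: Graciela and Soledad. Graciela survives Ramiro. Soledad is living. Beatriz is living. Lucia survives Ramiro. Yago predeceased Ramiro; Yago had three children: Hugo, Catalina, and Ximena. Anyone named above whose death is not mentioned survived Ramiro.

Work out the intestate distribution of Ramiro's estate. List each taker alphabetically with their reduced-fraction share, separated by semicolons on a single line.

Beatriz 1/8; Catalina 1/24; Graciela 1/16; Hugo 1/24; Lucia 1/8; Soledad 1/16; Ursula 1/2; Ximena 1/24

Ursula, as surviving spouse, takes 1/2.
The remaining 1/2 passes to Ramiro's descendants per stirpes.
Teodoro left no surviving issue, so that branch lapses and is disregarded.
The 1/2 is divided into 4 equal shares of 1/8 among Fernando, Beatriz, Lucia, Yago.
Fernando predeceased; the 1/8 allotted to Fernando's branch passes to Fernando's issue by representation.
The 1/8 is divided into 2 equal shares of 1/16 among Graciela, Soledad.
Graciela is living and takes 1/16.
Soledad is living and takes 1/16.
Beatriz is living and takes 1/8.
Lucia is living and takes 1/8.
Yago predeceased; the 1/8 allotted to Yago's branch passes to Yago's issue by representation.
The 1/8 is divided into 3 equal shares of 1/24 among Hugo, Catalina, Ximena.
Hugo is living and takes 1/24.
Catalina is living and takes 1/24.
Ximena is living and takes 1/24.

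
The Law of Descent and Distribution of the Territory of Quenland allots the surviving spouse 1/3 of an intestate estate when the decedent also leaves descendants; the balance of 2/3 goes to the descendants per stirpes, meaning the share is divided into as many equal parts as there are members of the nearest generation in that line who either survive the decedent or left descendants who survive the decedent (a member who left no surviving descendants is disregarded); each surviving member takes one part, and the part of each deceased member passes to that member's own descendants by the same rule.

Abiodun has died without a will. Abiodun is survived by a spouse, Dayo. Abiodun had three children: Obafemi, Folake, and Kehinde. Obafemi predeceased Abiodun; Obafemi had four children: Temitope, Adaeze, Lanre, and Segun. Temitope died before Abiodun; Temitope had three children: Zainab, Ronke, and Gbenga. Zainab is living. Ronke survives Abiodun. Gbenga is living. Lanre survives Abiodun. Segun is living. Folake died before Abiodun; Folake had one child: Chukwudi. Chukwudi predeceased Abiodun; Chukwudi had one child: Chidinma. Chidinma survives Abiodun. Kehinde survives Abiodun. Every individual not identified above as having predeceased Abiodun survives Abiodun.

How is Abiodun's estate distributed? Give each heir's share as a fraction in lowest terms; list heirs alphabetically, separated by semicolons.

Adaeze 1/18; Chidinma 2/9; Dayo 1/3; Gbenga 1/54; Kehinde 2/9; Lanre 1/18; Ronke 1/54; Segun 1/18; Zainab 1/54

Dayo, as surviving spouse, takes 1/3.
The remaining 2/3 passes to Abiodun's descendants per stirpes.
The 2/3 is divided into 3 equal shares of 2/9 among Obafemi, Folake, Kehinde.
Obafemi predeceased; the 2/9 allotted to Obafemi's branch passes to Obafemi's issue by representation.
The 2/9 is divided into 4 equal shares of 1/18 among Temitope, Adaeze, Lanre, Segun.
Temitope predeceased; the 1/18 allotted to Temitope's branch passes to Temitope's issue by representation.
The 1/18 is divided into 3 equal shares of 1/54 among Zainab, Ronke, Gbenga.
Zainab is living and takes 1/54.
Ronke is living and takes 1/54.
Gbenga is living and takes 1/54.
Adaeze is living and takes 1/18.
Lanre is living and takes 1/18.
Segun is living and takes 1/18.
Folake predeceased; the 2/9 allotted to Folake's branch passes to Folake's issue by representation.
Chukwudi's line is the sole branch at this level, so the full 2/9 passes to Chukwudi's issue by representation.
Chidinma is the sole taker at this level and receives the full 2/9.
Kehinde is living and takes 2/9.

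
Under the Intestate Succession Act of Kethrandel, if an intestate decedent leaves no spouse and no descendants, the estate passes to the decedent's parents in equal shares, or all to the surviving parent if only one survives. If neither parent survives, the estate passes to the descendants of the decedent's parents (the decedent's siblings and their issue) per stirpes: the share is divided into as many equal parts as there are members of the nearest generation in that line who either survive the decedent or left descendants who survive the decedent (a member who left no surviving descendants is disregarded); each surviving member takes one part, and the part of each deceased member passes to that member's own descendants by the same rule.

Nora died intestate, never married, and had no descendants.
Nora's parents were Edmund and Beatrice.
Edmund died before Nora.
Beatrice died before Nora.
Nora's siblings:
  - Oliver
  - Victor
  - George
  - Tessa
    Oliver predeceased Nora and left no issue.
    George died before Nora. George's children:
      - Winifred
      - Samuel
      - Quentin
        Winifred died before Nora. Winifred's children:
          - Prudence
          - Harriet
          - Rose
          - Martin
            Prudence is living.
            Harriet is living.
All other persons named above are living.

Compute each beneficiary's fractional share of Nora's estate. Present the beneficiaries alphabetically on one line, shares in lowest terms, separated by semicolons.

Neither parent survives and there are no descendants, so the estate passes to Nora's siblings and their issue per stirpes.
Oliver left no surviving issue, so that branch lapses and is disregarded.
The estate is divided into 3 equal shares of 1/3 among Victor, George, Tessa.
Victor is living and takes 1/3.
George predeceased; the 1/3 allotted to George's branch passes to George's issue by representation.
The 1/3 is divided into 3 equal shares of 1/9 among Winifred, Samuel, Quentin.
Winifred predeceased; the 1/9 allotted to Winifred's branch passes to Winifred's issue by representation.
The 1/9 is divided into 4 equal shares of 1/36 among Prudence, Harriet, Rose, Martin.
Prudence is living and takes 1/36.
Harriet is living and takes 1/36.
Rose is living and takes 1/36.
Martin is living and takes 1/36.
Samuel is living and takes 1/9.
Quentin is living and takes 1/9.
Tessa is living and takes 1/3.

Harriet 1/36; Martin 1/36; Prudence 1/36; Quentin 1/9; Rose 1/36; Samuel 1/9; Tessa 1/3; Victor 1/3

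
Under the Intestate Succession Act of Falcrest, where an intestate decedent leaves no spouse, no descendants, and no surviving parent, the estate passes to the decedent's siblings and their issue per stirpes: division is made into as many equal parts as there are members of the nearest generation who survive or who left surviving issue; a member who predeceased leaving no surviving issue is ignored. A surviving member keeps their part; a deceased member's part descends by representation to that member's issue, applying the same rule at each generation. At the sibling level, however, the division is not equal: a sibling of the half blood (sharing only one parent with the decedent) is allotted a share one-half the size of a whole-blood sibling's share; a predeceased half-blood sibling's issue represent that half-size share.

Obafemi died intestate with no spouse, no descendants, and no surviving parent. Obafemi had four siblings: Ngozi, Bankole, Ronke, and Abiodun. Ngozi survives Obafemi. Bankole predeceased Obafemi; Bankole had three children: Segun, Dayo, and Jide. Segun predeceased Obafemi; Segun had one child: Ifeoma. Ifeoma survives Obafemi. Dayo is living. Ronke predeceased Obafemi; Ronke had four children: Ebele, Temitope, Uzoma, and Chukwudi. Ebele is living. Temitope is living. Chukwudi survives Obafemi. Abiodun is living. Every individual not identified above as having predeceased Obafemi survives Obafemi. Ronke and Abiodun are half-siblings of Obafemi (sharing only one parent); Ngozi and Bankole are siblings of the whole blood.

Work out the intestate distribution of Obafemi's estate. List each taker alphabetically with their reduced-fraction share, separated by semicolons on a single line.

Abiodun 1/6; Chukwudi 1/24; Dayo 1/9; Ebele 1/24; Ifeoma 1/9; Jide 1/9; Ngozi 1/3; Temitope 1/24; Uzoma 1/24

No spouse, descendants, or parent survives, so the estate passes to Obafemi's siblings per stirpes.
Half-blood siblings count for one-half the weight of whole-blood siblings at the initial division.
Dividing 1 in proportion to weights (total weight 3): Ngozi (weight 1) → 1/3; Bankole (weight 1) → 1/3; Ronke (weight 1/2) → 1/6; Abiodun (weight 1/2) → 1/6.
Ngozi is living and takes 1/3.
Bankole predeceased; the 1/3 allotted to Bankole's branch passes to Bankole's issue by representation.
The 1/3 is divided into 3 equal shares of 1/9 among Segun, Dayo, Jide.
Segun predeceased; the 1/9 allotted to Segun's branch passes to Segun's issue by representation.
Ifeoma is the sole taker at this level and receives the full 1/9.
Dayo is living and takes 1/9.
Jide is living and takes 1/9.
Ronke predeceased; the 1/6 allotted to Ronke's branch passes to Ronke's issue by representation.
The 1/6 is divided into 4 equal shares of 1/24 among Ebele, Temitope, Uzoma, Chukwudi.
Ebele is living and takes 1/24.
Temitope is living and takes 1/24.
Uzoma is living and takes 1/24.
Chukwudi is living and takes 1/24.
Abiodun is living and takes 1/6.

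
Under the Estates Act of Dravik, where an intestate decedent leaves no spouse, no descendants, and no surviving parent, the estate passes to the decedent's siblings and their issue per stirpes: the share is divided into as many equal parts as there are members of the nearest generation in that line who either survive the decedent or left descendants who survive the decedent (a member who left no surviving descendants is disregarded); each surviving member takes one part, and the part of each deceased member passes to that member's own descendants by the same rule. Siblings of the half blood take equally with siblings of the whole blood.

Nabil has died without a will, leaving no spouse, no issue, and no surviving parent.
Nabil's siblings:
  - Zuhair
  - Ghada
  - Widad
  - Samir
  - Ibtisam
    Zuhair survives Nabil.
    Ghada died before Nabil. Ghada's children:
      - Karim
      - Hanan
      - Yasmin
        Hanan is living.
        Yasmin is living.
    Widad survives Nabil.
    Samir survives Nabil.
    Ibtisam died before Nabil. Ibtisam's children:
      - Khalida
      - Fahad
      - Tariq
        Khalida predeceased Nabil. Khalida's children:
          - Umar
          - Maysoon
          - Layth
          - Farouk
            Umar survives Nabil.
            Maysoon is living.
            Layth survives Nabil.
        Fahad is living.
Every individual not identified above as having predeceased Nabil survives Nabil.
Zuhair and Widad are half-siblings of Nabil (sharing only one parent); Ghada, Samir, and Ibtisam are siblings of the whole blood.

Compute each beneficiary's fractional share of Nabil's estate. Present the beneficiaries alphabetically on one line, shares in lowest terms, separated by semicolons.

No spouse, descendants, or parent survives, so the estate passes to Nabil's siblings per stirpes.
Half-blood and whole-blood siblings take equally under the stated rule.
The estate is divided into 5 equal shares of 1/5 among Zuhair, Ghada, Widad, Samir, Ibtisam.
Zuhair is living and takes 1/5.
Ghada predeceased; the 1/5 allotted to Ghada's branch passes to Ghada's issue by representation.
The 1/5 is divided into 3 equal shares of 1/15 among Karim, Hanan, Yasmin.
Karim is living and takes 1/15.
Hanan is living and takes 1/15.
Yasmin is living and takes 1/15.
Widad is living and takes 1/5.
Samir is living and takes 1/5.
Ibtisam predeceased; the 1/5 allotted to Ibtisam's branch passes to Ibtisam's issue by representation.
The 1/5 is divided into 3 equal shares of 1/15 among Khalida, Fahad, Tariq.
Khalida predeceased; the 1/15 allotted to Khalida's branch passes to Khalida's issue by representation.
The 1/15 is divided into 4 equal shares of 1/60 among Umar, Maysoon, Layth, Farouk.
Umar is living and takes 1/60.
Maysoon is living and takes 1/60.
Layth is living and takes 1/60.
Farouk is living and takes 1/60.
Fahad is living and takes 1/15.
Tariq is living and takes 1/15.

Fahad 1/15; Farouk 1/60; Hanan 1/15; Karim 1/15; Layth 1/60; Maysoon 1/60; Samir 1/5; Tariq 1/15; Umar 1/60; Widad 1/5; Yasmin 1/15; Zuhair 1/5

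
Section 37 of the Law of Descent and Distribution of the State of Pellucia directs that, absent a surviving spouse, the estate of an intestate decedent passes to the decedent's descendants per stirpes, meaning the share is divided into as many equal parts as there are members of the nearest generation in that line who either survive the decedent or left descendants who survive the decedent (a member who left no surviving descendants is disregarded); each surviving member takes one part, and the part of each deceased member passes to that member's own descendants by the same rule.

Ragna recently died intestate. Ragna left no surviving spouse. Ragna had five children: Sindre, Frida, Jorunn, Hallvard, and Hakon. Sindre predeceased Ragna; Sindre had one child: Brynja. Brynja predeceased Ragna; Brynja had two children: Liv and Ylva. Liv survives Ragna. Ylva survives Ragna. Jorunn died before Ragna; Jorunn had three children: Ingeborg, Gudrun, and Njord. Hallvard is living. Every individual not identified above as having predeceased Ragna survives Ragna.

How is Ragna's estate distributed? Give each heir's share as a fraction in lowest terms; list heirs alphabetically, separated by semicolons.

Frida 1/5; Gudrun 1/15; Hakon 1/5; Hallvard 1/5; Ingeborg 1/15; Liv 1/10; Njord 1/15; Ylva 1/10

There is no surviving spouse, so the entire estate passes to Ragna's descendants per stirpes.
The estate is divided into 5 equal shares of 1/5 among Sindre, Frida, Jorunn, Hallvard, Hakon.
Sindre predeceased; the 1/5 allotted to Sindre's branch passes to Sindre's issue by representation.
Brynja's line is the sole branch at this level, so the full 1/5 passes to Brynja's issue by representation.
The 1/5 is divided into 2 equal shares of 1/10 among Liv, Ylva.
Liv is living and takes 1/10.
Ylva is living and takes 1/10.
Frida is living and takes 1/5.
Jorunn predeceased; the 1/5 allotted to Jorunn's branch passes to Jorunn's issue by representation.
The 1/5 is divided into 3 equal shares of 1/15 among Ingeborg, Gudrun, Njord.
Ingeborg is living and takes 1/15.
Gudrun is living and takes 1/15.
Njord is living and takes 1/15.
Hallvard is living and takes 1/5.
Hakon is living and takes 1/5.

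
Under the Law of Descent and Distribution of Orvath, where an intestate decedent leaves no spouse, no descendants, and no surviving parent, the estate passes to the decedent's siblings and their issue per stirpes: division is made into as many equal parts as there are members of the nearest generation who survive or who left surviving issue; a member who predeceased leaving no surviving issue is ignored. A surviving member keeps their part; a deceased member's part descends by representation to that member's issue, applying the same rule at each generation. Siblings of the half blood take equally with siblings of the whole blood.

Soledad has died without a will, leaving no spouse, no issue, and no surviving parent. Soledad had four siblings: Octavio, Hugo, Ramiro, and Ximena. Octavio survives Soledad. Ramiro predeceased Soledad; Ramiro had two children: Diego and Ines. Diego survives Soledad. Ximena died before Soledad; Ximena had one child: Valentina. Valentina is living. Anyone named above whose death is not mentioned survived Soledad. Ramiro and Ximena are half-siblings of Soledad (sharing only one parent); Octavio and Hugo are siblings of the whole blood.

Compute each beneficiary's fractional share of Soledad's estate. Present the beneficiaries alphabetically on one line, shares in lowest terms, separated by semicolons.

No spouse, descendants, or parent survives, so the estate passes to Soledad's siblings per stirpes.
Half-blood and whole-blood siblings take equally under the stated rule.
The estate is divided into 4 equal shares of 1/4 among Octavio, Hugo, Ramiro, Ximena.
Octavio is living and takes 1/4.
Hugo is living and takes 1/4.
Ramiro predeceased; the 1/4 allotted to Ramiro's branch passes to Ramiro's issue by representation.
The 1/4 is divided into 2 equal shares of 1/8 among Diego, Ines.
Diego is living and takes 1/8.
Ines is living and takes 1/8.
Ximena predeceased; the 1/4 allotted to Ximena's branch passes to Ximena's issue by representation.
Valentina is the sole taker at this level and receives the full 1/4.

Diego 1/8; Hugo 1/4; Ines 1/8; Octavio 1/4; Valentina 1/4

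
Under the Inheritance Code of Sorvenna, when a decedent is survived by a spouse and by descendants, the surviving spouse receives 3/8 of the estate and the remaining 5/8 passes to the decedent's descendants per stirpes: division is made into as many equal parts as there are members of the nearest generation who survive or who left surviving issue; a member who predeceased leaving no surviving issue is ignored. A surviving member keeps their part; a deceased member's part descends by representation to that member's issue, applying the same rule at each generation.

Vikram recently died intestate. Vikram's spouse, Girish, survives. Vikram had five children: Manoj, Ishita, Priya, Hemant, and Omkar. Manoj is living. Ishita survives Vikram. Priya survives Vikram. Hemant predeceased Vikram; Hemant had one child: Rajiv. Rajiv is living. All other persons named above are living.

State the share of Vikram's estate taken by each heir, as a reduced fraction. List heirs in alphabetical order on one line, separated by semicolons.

Girish 3/8; Ishita 1/8; Manoj 1/8; Omkar 1/8; Priya 1/8; Rajiv 1/8

Girish, as surviving spouse, takes 3/8.
The remaining 5/8 passes to Vikram's descendants per stirpes.
The 5/8 is divided into 5 equal shares of 1/8 among Manoj, Ishita, Priya, Hemant, Omkar.
Manoj is living and takes 1/8.
Ishita is living and takes 1/8.
Priya is living and takes 1/8.
Hemant predeceased; the 1/8 allotted to Hemant's branch passes to Hemant's issue by representation.
Rajiv is the sole taker at this level and receives the full 1/8.
Omkar is living and takes 1/8.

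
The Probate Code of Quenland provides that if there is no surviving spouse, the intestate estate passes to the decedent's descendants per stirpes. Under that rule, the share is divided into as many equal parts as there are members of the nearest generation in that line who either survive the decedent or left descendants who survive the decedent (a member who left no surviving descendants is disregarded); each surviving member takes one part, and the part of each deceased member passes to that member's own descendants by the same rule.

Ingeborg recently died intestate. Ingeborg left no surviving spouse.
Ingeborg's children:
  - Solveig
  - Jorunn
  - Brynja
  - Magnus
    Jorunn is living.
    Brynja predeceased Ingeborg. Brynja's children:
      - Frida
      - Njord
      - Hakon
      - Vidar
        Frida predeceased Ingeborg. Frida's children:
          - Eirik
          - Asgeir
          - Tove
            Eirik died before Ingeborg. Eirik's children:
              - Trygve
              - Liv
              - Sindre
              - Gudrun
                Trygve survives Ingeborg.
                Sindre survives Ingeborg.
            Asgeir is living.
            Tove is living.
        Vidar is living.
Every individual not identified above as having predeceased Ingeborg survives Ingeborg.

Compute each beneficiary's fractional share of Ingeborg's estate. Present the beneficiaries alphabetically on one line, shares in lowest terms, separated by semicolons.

There is no surviving spouse, so the entire estate passes to Ingeborg's descendants per stirpes.
The estate is divided into 4 equal shares of 1/4 among Solveig, Jorunn, Brynja, Magnus.
Solveig is living and takes 1/4.
Jorunn is living and takes 1/4.
Brynja predeceased; the 1/4 allotted to Brynja's branch passes to Brynja's issue by representation.
The 1/4 is divided into 4 equal shares of 1/16 among Frida, Njord, Hakon, Vidar.
Frida predeceased; the 1/16 allotted to Frida's branch passes to Frida's issue by representation.
The 1/16 is divided into 3 equal shares of 1/48 among Eirik, Asgeir, Tove.
Eirik predeceased; the 1/48 allotted to Eirik's branch passes to Eirik's issue by representation.
The 1/48 is divided into 4 equal shares of 1/192 among Trygve, Liv, Sindre, Gudrun.
Trygve is living and takes 1/192.
Liv is living and takes 1/192.
Sindre is living and takes 1/192.
Gudrun is living and takes 1/192.
Asgeir is living and takes 1/48.
Tove is living and takes 1/48.
Njord is living and takes 1/16.
Hakon is living and takes 1/16.
Vidar is living and takes 1/16.
Magnus is living and takes 1/4.

Asgeir 1/48; Gudrun 1/192; Hakon 1/16; Jorunn 1/4; Liv 1/192; Magnus 1/4; Njord 1/16; Sindre 1/192; Solveig 1/4; Tove 1/48; Trygve 1/192; Vidar 1/16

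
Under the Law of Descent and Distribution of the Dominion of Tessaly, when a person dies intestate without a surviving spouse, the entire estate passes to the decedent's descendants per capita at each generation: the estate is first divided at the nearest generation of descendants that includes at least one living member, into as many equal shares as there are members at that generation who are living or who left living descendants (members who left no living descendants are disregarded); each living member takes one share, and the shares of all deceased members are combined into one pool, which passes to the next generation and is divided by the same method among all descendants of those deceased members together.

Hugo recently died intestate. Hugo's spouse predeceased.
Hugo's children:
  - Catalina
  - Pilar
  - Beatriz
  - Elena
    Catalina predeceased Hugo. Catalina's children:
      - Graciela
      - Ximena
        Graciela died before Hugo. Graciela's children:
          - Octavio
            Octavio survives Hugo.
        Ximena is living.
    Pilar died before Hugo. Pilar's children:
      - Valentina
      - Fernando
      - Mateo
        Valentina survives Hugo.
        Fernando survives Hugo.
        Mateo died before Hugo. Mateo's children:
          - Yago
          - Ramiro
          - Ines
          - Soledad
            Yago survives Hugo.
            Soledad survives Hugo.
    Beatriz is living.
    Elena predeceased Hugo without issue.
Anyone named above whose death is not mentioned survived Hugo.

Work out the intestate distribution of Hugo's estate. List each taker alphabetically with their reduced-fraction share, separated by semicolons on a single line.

There is no surviving spouse, so the entire estate passes to Hugo's descendants per capita at each generation.
At generation 1 (Catalina, Pilar, Beatriz) there are 3 shares of (1)/3 = 1/3 each.
Living: Beatriz — each takes 1/3.
Deceased: Catalina and Pilar. Their combined 2/3 is pooled and carried to generation 2.
At generation 2 (Graciela, Ximena, Valentina, Fernando, Mateo) there are 5 shares of (2/3)/5 = 2/15 each.
Living: Ximena, Valentina, and Fernando — each takes 2/15.
Deceased: Graciela and Mateo. Their combined 4/15 is pooled and carried to generation 3.
At generation 3 (Octavio, Yago, Ramiro, Ines, Soledad) there are 5 shares of (4/15)/5 = 4/75 each.
Living: Octavio, Yago, Ramiro, Ines, and Soledad — each takes 4/75.

Beatriz 1/3; Fernando 2/15; Ines 4/75; Octavio 4/75; Ramiro 4/75; Soledad 4/75; Valentina 2/15; Ximena 2/15; Yago 4/75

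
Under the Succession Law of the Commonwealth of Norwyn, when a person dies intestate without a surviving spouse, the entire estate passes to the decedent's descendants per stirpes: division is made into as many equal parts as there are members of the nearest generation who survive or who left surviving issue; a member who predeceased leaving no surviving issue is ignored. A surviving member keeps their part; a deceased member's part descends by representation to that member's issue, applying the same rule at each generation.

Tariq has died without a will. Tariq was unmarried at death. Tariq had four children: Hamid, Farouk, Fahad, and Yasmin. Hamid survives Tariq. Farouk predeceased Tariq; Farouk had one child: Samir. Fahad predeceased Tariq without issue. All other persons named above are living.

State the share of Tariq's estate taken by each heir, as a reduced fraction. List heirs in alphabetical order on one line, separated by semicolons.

Hamid 1/3; Samir 1/3; Yasmin 1/3

There is no surviving spouse, so the entire estate passes to Tariq's descendants per stirpes.
Fahad left no surviving issue, so that branch lapses and is disregarded.
The estate is divided into 3 equal shares of 1/3 among Hamid, Farouk, Yasmin.
Hamid is living and takes 1/3.
Farouk predeceased; the 1/3 allotted to Farouk's branch passes to Farouk's issue by representation.
Samir is the sole taker at this level and receives the full 1/3.
Yasmin is living and takes 1/3.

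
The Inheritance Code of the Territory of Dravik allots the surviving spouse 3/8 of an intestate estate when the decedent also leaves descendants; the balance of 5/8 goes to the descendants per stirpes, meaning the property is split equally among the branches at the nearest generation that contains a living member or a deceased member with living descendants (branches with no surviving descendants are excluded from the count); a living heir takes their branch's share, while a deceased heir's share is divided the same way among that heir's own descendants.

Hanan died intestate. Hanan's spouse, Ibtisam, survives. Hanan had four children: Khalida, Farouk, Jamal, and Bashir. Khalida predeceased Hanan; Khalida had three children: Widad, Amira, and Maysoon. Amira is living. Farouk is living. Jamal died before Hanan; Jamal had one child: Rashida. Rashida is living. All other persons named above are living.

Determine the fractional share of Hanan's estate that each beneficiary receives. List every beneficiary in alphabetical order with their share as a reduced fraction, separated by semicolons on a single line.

Amira 5/96; Bashir 5/32; Farouk 5/32; Ibtisam 3/8; Maysoon 5/96; Rashida 5/32; Widad 5/96

Ibtisam, as surviving spouse, takes 3/8.
The remaining 5/8 passes to Hanan's descendants per stirpes.
The 5/8 is divided into 4 equal shares of 5/32 among Khalida, Farouk, Jamal, Bashir.
Khalida predeceased; the 5/32 allotted to Khalida's branch passes to Khalida's issue by representation.
The 5/32 is divided into 3 equal shares of 5/96 among Widad, Amira, Maysoon.
Widad is living and takes 5/96.
Amira is living and takes 5/96.
Maysoon is living and takes 5/96.
Farouk is living and takes 5/32.
Jamal predeceased; the 5/32 allotted to Jamal's branch passes to Jamal's issue by representation.
Rashida is the sole taker at this level and receives the full 5/32.
Bashir is living and takes 5/32.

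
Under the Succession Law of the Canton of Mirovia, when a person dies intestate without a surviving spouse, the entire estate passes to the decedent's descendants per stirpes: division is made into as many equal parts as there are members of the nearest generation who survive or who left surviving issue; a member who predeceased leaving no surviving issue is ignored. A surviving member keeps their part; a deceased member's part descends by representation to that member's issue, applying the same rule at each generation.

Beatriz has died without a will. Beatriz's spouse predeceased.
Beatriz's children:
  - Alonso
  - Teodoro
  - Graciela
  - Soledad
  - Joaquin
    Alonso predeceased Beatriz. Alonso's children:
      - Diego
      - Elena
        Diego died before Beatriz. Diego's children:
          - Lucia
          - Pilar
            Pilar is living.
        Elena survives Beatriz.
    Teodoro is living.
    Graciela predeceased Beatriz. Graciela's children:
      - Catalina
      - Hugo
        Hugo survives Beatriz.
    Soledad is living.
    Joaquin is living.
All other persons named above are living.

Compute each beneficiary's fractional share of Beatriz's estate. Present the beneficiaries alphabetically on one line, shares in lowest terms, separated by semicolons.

There is no surviving spouse, so the entire estate passes to Beatriz's descendants per stirpes.
The estate is divided into 5 equal shares of 1/5 among Alonso, Teodoro, Graciela, Soledad, Joaquin.
Alonso predeceased; the 1/5 allotted to Alonso's branch passes to Alonso's issue by representation.
The 1/5 is divided into 2 equal shares of 1/10 among Diego, Elena.
Diego predeceased; the 1/10 allotted to Diego's branch passes to Diego's issue by representation.
The 1/10 is divided into 2 equal shares of 1/20 among Lucia, Pilar.
Lucia is living and takes 1/20.
Pilar is living and takes 1/20.
Elena is living and takes 1/10.
Teodoro is living and takes 1/5.
Graciela predeceased; the 1/5 allotted to Graciela's branch passes to Graciela's issue by representation.
The 1/5 is divided into 2 equal shares of 1/10 among Catalina, Hugo.
Catalina is living and takes 1/10.
Hugo is living and takes 1/10.
Soledad is living and takes 1/5.
Joaquin is living and takes 1/5.

Catalina 1/10; Elena 1/10; Hugo 1/10; Joaquin 1/5; Lucia 1/20; Pilar 1/20; Soledad 1/5; Teodoro 1/5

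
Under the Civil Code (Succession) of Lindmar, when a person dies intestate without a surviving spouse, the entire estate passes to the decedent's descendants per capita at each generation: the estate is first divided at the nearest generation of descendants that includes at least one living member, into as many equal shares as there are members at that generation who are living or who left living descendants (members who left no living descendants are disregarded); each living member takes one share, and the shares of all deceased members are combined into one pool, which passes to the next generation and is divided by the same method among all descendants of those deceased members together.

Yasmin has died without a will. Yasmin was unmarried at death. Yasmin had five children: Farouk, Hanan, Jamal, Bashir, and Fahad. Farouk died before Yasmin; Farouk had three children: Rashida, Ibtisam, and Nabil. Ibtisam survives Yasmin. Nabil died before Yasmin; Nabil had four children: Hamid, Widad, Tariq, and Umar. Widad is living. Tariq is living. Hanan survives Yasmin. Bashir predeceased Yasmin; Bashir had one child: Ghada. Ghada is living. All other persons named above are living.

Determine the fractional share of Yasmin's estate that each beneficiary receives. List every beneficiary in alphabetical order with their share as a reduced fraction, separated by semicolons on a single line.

Fahad 1/5; Ghada 1/10; Hamid 1/40; Hanan 1/5; Ibtisam 1/10; Jamal 1/5; Rashida 1/10; Tariq 1/40; Umar 1/40; Widad 1/40

There is no surviving spouse, so the entire estate passes to Yasmin's descendants per capita at each generation.
At generation 1 (Farouk, Hanan, Jamal, Bashir, Fahad) there are 5 shares of (1)/5 = 1/5 each.
Living: Hanan, Jamal, and Fahad — each takes 1/5.
Deceased: Farouk and Bashir. Their combined 2/5 is pooled and carried to generation 2.
At generation 2 (Rashida, Ibtisam, Nabil, Ghada) there are 4 shares of (2/5)/4 = 1/10 each.
Living: Rashida, Ibtisam, and Ghada — each takes 1/10.
Deceased: Nabil. That 1/10 share is carried to generation 3.
At generation 3 (Hamid, Widad, Tariq, Umar) there are 4 shares of (1/10)/4 = 1/40 each.
Living: Hamid, Widad, Tariq, and Umar — each takes 1/40.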